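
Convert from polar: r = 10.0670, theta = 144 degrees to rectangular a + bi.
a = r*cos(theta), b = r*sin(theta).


a = 10.0670*cos(144°) = 10.0670*(-0.80902) = -8.1444
b = 10.0670*sin(144°) = 10.0670*0.587785 = 5.9172

-8.1444 + 5.9172i


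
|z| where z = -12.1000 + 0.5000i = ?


|z| = sqrt((-12.1)^2 + 0.5^2) = sqrt(146.41 + 0.25) = sqrt(146.66) = 12.1103

|z| = 12.1103


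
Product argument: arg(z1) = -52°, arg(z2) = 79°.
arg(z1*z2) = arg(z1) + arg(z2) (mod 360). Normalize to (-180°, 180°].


arg(z1*z2) = -52° + 79° = 27°
Normalized to (-180°, 180°]: 27°

27°


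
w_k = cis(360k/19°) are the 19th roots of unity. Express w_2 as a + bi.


Angle = 360*2/19 = 37.8947°
a = cos(37.8947°) = 0.7891
b = sin(37.8947°) = 0.6142

0.7891 + 0.6142i


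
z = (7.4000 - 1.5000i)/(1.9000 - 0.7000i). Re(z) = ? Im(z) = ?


Multiply by conjugate: (7.4000 - 1.5000i)(1.9000 + 0.7000i) / (1.9^2 + (-0.7)^2)
Numerator real = 7.4*1.9 - (1.5)*(-0.7) = 15.11
Numerator imag = -1.5*1.9 - 7.4*(-0.7) = 2.33
Denominator = 4.1
Re(z) = 15.11/4.1 = 3.6854
Im(z) = 2.33/4.1 = 0.5683

Re(z) = 3.6854, Im(z) = 0.5683


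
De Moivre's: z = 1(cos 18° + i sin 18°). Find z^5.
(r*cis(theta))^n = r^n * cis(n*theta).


r^5 = 1^5 = 1
n*theta = 5*18° = 90° = 90° (mod 360)
a = 1*cos(90°) = 0
b = 1*sin(90°) = 1.0000

1 cis(90°) = 0 + 1.0000i


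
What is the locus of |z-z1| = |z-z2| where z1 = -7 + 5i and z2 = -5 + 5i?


Equal distances means the locus is the perpendicular bisector of z1 and z2.
Midpoint = ((-7+(-5))/2, (5+5)/2) = (-6.0000, 5.0000)

Perpendicular bisector through (-6.0000, 5.0000)


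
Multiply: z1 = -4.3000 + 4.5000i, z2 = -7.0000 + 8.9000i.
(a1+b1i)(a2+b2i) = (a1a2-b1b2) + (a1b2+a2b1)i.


Real = -4.3*(-7) - 4.5*8.9 = 30.1 - 40.05 = -9.95
Imag = -4.3*8.9 - (7)*4.5 = -38.27 - (31.5) = -69.77

-9.9500 - 69.7700i


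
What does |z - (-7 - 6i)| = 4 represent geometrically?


|z - z0| = r is a circle with center z0 and radius r.
Center = (-7, -6), radius = 4

Circle with center (-7, -6) and radius 4


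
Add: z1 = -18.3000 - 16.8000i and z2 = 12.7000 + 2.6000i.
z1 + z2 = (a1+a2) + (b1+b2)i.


Real: -18.3 + 12.7 = -5.6
Imag: -16.8 + 2.6 = -14.2

-5.6000 - 14.2000i


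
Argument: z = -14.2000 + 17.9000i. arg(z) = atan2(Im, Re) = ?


Re = -14.2, Im = 17.9
arg = atan2(17.9, -14.2) = 128.4248 degrees

arg(z) = 128.4248 degrees


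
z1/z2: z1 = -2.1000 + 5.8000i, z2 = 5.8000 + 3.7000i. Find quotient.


Conjugate of z2 = 5.8000 - 3.7000i
Numerator: (-2.1000 + 5.8000i)(5.8000 - 3.7000i) = 9.2800 + 41.4100i
Denominator: 5.8^2 + 3.7^2 = 47.33
Result = (9.2800 + 41.4100i)/47.33

0.1961 + 0.8749i


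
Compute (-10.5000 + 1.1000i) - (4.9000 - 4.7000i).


Real: -10.5 - 4.9 = -15.4
Imag: 1.1 + 4.7 = 5.8

-15.4000 + 5.8000i


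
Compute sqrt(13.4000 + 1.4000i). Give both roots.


|z| = sqrt(179.56+1.96) = 13.4729
sqrt((|z|+a)/2) = sqrt((13.4729+13.4)/2) = sqrt(13.4365) = 3.6656
sqrt((|z|-a)/2) = sqrt((13.4729-13.4)/2) = sqrt(0.0365) = 0.1910

±(3.6656 + 0.1910i) i.e. 3.6656 + 0.1910i and -3.6656 - 0.1910i


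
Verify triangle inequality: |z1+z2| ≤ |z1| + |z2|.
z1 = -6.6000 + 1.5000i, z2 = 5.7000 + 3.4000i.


|z1| = sqrt((-6.6)^2 + 1.5^2) = sqrt(45.81) = 6.7683
|z2| = sqrt(5.7^2 + 3.4^2) = sqrt(44.05) = 6.6370
z1+z2 = -0.9000 + 4.9000i
|z1+z2| = sqrt(24.82) = 4.9820
|z1|+|z2| = 6.7683 + 6.6370 = 13.4053

|z1+z2| = 4.9820 ≤ |z1|+|z2| = 13.4053 (verified)


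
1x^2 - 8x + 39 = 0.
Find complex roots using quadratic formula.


disc = (-8)^2 - 4*1*39 = 64 - 156 = -92
sqrt(|disc|) = sqrt(92) = 9.5917
Real part = 8/(2*1) = 4.0000
Imag part = 9.5917/(2*1) = 4.7958

4.0000 ± 4.7958i


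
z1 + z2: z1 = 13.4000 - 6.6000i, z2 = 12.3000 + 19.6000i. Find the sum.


Real: 13.4 + 12.3 = 25.7
Imag: -6.6 + 19.6 = 13

25.7000 + 13.0000i


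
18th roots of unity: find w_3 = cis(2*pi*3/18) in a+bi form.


Angle = 360*3/18 = 60°
a = cos(60°) = 0.5000
b = sin(60°) = 0.8660

0.5000 + 0.8660i


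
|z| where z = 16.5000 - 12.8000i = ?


|z| = sqrt(16.5^2 + (-12.8)^2) = sqrt(272.25 + 163.84) = sqrt(436.09) = 20.8828

|z| = 20.8828


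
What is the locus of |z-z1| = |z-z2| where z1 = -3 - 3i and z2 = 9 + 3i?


Equal distances means the locus is the perpendicular bisector of z1 and z2.
Midpoint = ((-3+9)/2, (-3+3)/2) = (3.0000, 0)

Perpendicular bisector through (3.0000, 0)


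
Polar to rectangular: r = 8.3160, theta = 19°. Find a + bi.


a = 8.3160*cos(19°) = 8.3160*0.94552 = 7.8629
b = 8.3160*sin(19°) = 8.3160*0.32557 = 2.7074

7.8629 + 2.7074i


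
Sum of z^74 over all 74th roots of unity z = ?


The roots are w_k = w^k with w = e^(2*pi*i/74), and (w^k)^74 = (w^74)^k.
So S = 1 + u + u^2 + ... + u^(73) with u = w^74.
74 = 1*74 + 0, so 74 is a multiple of 74 and u = (w^74)^1 = 1.
Every one of the 74 terms equals 1: S = 74

S = 74


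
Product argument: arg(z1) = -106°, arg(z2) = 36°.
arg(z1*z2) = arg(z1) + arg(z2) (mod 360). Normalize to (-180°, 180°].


arg(z1*z2) = -106° + 36° = -70°
Normalized to (-180°, 180°]: -70°

-70°


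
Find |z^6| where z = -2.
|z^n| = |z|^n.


|z| = sqrt(4+0) = sqrt(4) = 2
|z^6| = |z|^6 = 2^6 = 64

|z^6| = 64


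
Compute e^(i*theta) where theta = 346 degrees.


cos(346°) = 0.9703
sin(346°) = -0.2419

e^(i*346°) = 0.9703 - 0.2419i


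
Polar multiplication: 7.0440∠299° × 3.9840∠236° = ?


r = 7.0440 * 3.9840 = 28.0633
theta = 299° + 236° = 535° = 175° (mod 360)

28.0633 cis(175°)


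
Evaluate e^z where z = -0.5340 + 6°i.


e^-0.5340 = 0.58626
cos(6°) = 0.9945
sin(6°) = 0.1045
Real = 0.58626*0.9945 = 0.5830
Imag = 0.58626*0.1045 = 0.0613

0.5830 + 0.0613i


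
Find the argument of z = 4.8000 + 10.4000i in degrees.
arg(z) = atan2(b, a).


Re = 4.8, Im = 10.4
arg = atan2(10.4, 4.8) = 65.2249 degrees

arg(z) = 65.2249 degrees


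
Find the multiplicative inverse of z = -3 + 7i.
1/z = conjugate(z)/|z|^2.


|z|^2 = 9+49 = 58
1/z = (-3 - 7i)/58

1/z = -0.0517 - 0.1207i


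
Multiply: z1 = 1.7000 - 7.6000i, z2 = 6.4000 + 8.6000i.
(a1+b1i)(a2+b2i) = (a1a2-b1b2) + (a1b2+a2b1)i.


Real = 1.7*6.4 - (-7.6)*8.6 = 10.88 - (-65.36) = 76.24
Imag = 1.7*8.6 + 6.4*(-7.6) = 14.62 - (48.64) = -34.02

76.2400 - 34.0200i


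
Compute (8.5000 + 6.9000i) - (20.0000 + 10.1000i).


Real: 8.5 - 20 = -11.5
Imag: 6.9 - 10.1 = -3.2

-11.5000 - 3.2000i


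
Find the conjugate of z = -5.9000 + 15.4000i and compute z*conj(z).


z_bar = -5.9000 - 15.4000i
z*z_bar = (-5.9)^2 + 15.4^2 = 34.81 + 237.16 = 271.97

z_bar = -5.9000 - 15.4000i, z*z_bar = 271.97


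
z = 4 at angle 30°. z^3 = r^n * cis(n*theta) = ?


r^3 = 4^3 = 64
n*theta = 3*30° = 90° = 90° (mod 360)
a = 64*cos(90°) = 0
b = 64*sin(90°) = 64.0000

64 cis(90°) = 0 + 64.0000i


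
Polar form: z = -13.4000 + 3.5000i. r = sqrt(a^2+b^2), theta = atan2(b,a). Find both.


r = sqrt(179.56+12.25) = sqrt(191.81) = 13.8495
theta = atan2(3.5, -13.4) = 165.3617 degrees

r = 13.8495, theta = 165.3617 degrees


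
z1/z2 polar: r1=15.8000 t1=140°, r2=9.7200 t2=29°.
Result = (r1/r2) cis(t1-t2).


r = 15.8000 / 9.7200 = 1.6255
theta = 140° - 29° = 111° = 111° (mod 360)

1.6255 cis(111°)


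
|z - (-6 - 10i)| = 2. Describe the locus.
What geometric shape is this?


|z - z0| = r is a circle with center z0 and radius r.
Center = (-6, -10), radius = 2

Circle with center (-6, -10) and radius 2


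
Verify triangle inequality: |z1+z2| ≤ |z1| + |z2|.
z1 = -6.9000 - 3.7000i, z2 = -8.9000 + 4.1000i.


|z1| = sqrt((-6.9)^2 + (-3.7)^2) = sqrt(61.3) = 7.8294
|z2| = sqrt((-8.9)^2 + 4.1^2) = sqrt(96.02) = 9.7990
z1+z2 = -15.8000 + 0.4000i
|z1+z2| = sqrt(249.8) = 15.8051
|z1|+|z2| = 7.8294 + 9.7990 = 17.6284

|z1+z2| = 15.8051 ≤ |z1|+|z2| = 17.6284 (verified)


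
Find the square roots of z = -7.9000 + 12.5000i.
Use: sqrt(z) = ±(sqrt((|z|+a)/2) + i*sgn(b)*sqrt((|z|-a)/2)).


|z| = sqrt(62.41+156.25) = 14.7872
sqrt((|z|+a)/2) = sqrt((14.7872+(-7.9))/2) = sqrt(3.4436) = 1.8557
sqrt((|z|-a)/2) = sqrt((14.7872-(-7.9))/2) = sqrt(11.3436) = 3.3680

±(1.8557 + 3.3680i) i.e. 1.8557 + 3.3680i and -1.8557 - 3.3680i


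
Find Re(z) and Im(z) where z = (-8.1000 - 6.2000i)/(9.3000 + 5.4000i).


Multiply by conjugate: (-8.1000 - 6.2000i)(9.3000 - 5.4000i) / (9.3^2 + 5.4^2)
Numerator real = -8.1*9.3 - (6.2)*5.4 = -108.81
Numerator imag = -6.2*9.3 - (-8.1)*5.4 = -13.92
Denominator = 115.65
Re(z) = -108.81/115.65 = -0.9409
Im(z) = -13.92/115.65 = -0.1204

Re(z) = -0.9409, Im(z) = -0.1204


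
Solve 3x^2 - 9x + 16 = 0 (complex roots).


disc = (-9)^2 - 4*3*16 = 81 - 192 = -111
sqrt(|disc|) = sqrt(111) = 10.5357
Real part = 9/(2*3) = 1.5000
Imag part = 10.5357/(2*3) = 1.7559

1.5000 ± 1.7559i


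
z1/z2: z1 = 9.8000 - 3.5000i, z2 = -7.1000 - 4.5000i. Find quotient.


Conjugate of z2 = -7.1000 + 4.5000i
Numerator: (9.8000 - 3.5000i)(-7.1000 + 4.5000i) = -53.8300 + 68.9500i
Denominator: (-7.1)^2 + (-4.5)^2 = 70.66
Result = (-53.8300 + 68.9500i)/70.66

-0.7618 + 0.9758i


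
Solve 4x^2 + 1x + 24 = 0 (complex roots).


disc = 1^2 - 4*4*24 = 1 - 384 = -383
sqrt(|disc|) = sqrt(383) = 19.5704
Real part = -1/(2*4) = -0.1250
Imag part = 19.5704/(2*4) = 2.4463

-0.1250 ± 2.4463i


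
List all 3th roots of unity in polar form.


The 3th roots of unity are cis(360k/3°) for k=0..2
Angle step = 360/3 = 120°
Primitive root: cis(120°)
Primitive root = -0.5000 + 0.8660i

3 roots at angles: 0°, 120°, 240°


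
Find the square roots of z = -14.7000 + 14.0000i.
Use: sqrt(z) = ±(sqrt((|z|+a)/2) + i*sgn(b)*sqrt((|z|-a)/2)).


|z| = sqrt(216.09+196) = 20.3000
sqrt((|z|+a)/2) = sqrt((20.3000+(-14.7))/2) = sqrt(2.8000) = 1.6733
sqrt((|z|-a)/2) = sqrt((20.3000-(-14.7))/2) = sqrt(17.5000) = 4.1833

±(1.6733 + 4.1833i) i.e. 1.6733 + 4.1833i and -1.6733 - 4.1833i


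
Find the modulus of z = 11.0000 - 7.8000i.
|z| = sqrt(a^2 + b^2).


|z| = sqrt(11^2 + (-7.8)^2) = sqrt(121 + 60.84) = sqrt(181.84) = 13.4848

|z| = 13.4848


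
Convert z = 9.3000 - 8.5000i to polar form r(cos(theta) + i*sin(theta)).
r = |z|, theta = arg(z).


r = sqrt(86.49+72.25) = sqrt(158.74) = 12.5992
theta = atan2(-8.5, 9.3) = -42.4266 degrees

r = 12.5992, theta = -42.4266 degrees


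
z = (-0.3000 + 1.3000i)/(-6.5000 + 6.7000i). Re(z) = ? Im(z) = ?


Multiply by conjugate: (-0.3000 + 1.3000i)(-6.5000 - 6.7000i) / ((-6.5)^2 + 6.7^2)
Numerator real = -0.3*(-6.5) + 1.3*6.7 = 10.66
Numerator imag = 1.3*(-6.5) - (-0.3)*6.7 = -6.44
Denominator = 87.14
Re(z) = 10.66/87.14 = 0.1223
Im(z) = -6.44/87.14 = -0.0739

Re(z) = 0.1223, Im(z) = -0.0739


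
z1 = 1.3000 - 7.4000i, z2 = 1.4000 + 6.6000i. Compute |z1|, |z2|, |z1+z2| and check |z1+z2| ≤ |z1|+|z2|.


|z1| = sqrt(1.3^2 + (-7.4)^2) = sqrt(56.45) = 7.5133
|z2| = sqrt(1.4^2 + 6.6^2) = sqrt(45.52) = 6.7469
z1+z2 = 2.7000 - 0.8000i
|z1+z2| = sqrt(7.93) = 2.8160
|z1|+|z2| = 7.5133 + 6.7469 = 14.2602

|z1+z2| = 2.8160 ≤ |z1|+|z2| = 14.2602 (verified)


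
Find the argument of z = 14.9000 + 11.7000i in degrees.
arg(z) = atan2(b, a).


Re = 14.9, Im = 11.7
arg = atan2(11.7, 14.9) = 38.1402 degrees

arg(z) = 38.1402 degrees


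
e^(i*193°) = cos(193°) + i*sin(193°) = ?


cos(193°) = -0.9744
sin(193°) = -0.2250

e^(i*193°) = -0.9744 - 0.2250i


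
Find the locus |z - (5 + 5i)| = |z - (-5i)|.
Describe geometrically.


Equal distances means the locus is the perpendicular bisector of z1 and z2.
Midpoint = ((5+0)/2, (5+(-5))/2) = (2.5000, 0)

Perpendicular bisector through (2.5000, 0)


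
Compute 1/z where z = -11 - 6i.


|z|^2 = 121+36 = 157
1/z = (-11 + 6i)/157

1/z = -0.0701 + 0.0382i


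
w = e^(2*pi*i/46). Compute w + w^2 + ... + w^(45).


With w = e^(2*pi*i/46), all 46 of the 46th roots of unity w^0 = 1, w, ..., w^(45) sum to 0: 1 + w + ... + w^(45) = (1 - w^46)/(1 - w) = 0 since w^46 = 1, w ≠ 1.
Removing the root 1: w + w^2 + ... + w^(45) = 0 - 1 = -1

Sum = -1


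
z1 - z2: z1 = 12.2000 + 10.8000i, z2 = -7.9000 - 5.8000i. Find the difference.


Real: 12.2 + 7.9 = 20.1
Imag: 10.8 + 5.8 = 16.6

20.1000 + 16.6000i


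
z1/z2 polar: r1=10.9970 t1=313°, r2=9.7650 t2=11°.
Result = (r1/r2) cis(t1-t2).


r = 10.9970 / 9.7650 = 1.1262
theta = 313° - 11° = 302° = 302° (mod 360)

1.1262 cis(302°)


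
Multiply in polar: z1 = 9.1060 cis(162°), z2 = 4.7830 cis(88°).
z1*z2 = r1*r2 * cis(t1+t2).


r = 9.1060 * 4.7830 = 43.5540
theta = 162° + 88° = 250° = 250° (mod 360)

43.5540 cis(250°)


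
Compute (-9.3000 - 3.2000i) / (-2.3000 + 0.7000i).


Conjugate of z2 = -2.3000 - 0.7000i
Numerator: (-9.3000 - 3.2000i)(-2.3000 - 0.7000i) = 19.1500 + 13.8700i
Denominator: (-2.3)^2 + 0.7^2 = 5.78
Result = (19.1500 + 13.8700i)/5.78

3.3131 + 2.3997i


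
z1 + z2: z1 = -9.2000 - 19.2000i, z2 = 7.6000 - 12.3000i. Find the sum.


Real: -9.2 + 7.6 = -1.6
Imag: -19.2 - 12.3 = -31.5

-1.6000 - 31.5000i


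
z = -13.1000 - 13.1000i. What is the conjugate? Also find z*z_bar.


z_bar = -13.1000 + 13.1000i
z*z_bar = (-13.1)^2 + (-13.1)^2 = 171.61 + 171.61 = 343.22

z_bar = -13.1000 + 13.1000i, z*z_bar = 343.22


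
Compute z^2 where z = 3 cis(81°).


r^2 = 3^2 = 9
n*theta = 2*81° = 162° = 162° (mod 360)
a = 9*cos(162°) = -8.5595
b = 9*sin(162°) = 2.7812

9 cis(162°) = -8.5595 + 2.7812i


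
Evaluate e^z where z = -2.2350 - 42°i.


e^-2.2350 = 0.1070
cos(-42°) = 0.7431
sin(-42°) = -0.6691
Real = 0.1070*0.7431 = 0.0795
Imag = 0.1070*(-0.6691) = -0.0716

0.0795 - 0.0716i


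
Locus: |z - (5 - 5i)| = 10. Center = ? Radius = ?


|z - z0| = r is a circle with center z0 and radius r.
Center = (5, -5), radius = 10

Circle with center (5, -5) and radius 10


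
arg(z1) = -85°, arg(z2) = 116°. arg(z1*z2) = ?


arg(z1*z2) = -85° + 116° = 31°
Normalized to (-180°, 180°]: 31°

31°


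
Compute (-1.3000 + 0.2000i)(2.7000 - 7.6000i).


Real = -1.3*2.7 - 0.2*(-7.6) = -3.51 - (-1.52) = -1.99
Imag = -1.3*(-7.6) + 2.7*0.2 = 9.88 + 0.54 = 10.42

-1.9900 + 10.4200i


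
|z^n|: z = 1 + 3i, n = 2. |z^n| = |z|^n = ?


|z| = sqrt(1+9) = sqrt(10) = 3.1623
|z^2| = |z|^2 = (sqrt(10))^2 = 10

|z^2| = 10


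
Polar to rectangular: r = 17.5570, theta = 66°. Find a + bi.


a = 17.5570*cos(66°) = 17.5570*0.40674 = 7.1411
b = 17.5570*sin(66°) = 17.5570*0.913545 = 16.0391

7.1411 + 16.0391i


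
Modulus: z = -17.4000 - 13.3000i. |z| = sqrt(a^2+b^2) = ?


|z| = sqrt((-17.4)^2 + (-13.3)^2) = sqrt(302.76 + 176.89) = sqrt(479.65) = 21.9009

|z| = 21.9009


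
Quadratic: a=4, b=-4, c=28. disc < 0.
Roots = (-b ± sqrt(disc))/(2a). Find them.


disc = (-4)^2 - 4*4*28 = 16 - 448 = -432
sqrt(|disc|) = sqrt(432) = 20.7846
Real part = 4/(2*4) = 0.5000
Imag part = 20.7846/(2*4) = 2.5981

0.5000 ± 2.5981i


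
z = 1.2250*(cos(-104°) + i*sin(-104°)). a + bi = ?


a = 1.2250*cos(-104°) = 1.2250*(-0.24192) = -0.2964
b = 1.2250*sin(-104°) = 1.2250*(-0.9703) = -1.1886

-0.2964 - 1.1886i


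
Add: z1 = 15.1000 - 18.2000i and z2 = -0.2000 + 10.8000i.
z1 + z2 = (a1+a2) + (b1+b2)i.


Real: 15.1 - 0.2 = 14.9
Imag: -18.2 + 10.8 = -7.4

14.9000 - 7.4000i


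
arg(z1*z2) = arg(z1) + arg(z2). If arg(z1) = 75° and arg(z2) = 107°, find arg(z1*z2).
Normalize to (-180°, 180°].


arg(z1*z2) = 75° + 107° = 182°
Normalized to (-180°, 180°]: -178°

-178°


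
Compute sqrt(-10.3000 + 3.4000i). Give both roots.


|z| = sqrt(106.09+11.56) = 10.8467
sqrt((|z|+a)/2) = sqrt((10.8467+(-10.3))/2) = sqrt(0.2733) = 0.5228
sqrt((|z|-a)/2) = sqrt((10.8467-(-10.3))/2) = sqrt(10.5733) = 3.2517

±(0.5228 + 3.2517i) i.e. 0.5228 + 3.2517i and -0.5228 - 3.2517i


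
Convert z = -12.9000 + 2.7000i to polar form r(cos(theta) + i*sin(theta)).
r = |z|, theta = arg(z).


r = sqrt(166.41+7.29) = sqrt(173.7) = 13.1795
theta = atan2(2.7, -12.9) = 168.1785 degrees

r = 13.1795, theta = 168.1785 degrees


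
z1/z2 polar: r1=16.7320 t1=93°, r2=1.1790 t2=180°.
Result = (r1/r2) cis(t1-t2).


r = 16.7320 / 1.1790 = 14.1917
theta = 93° - 180° = -87° = 273° (mod 360)

14.1917 cis(273°)


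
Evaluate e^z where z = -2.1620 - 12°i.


e^-2.1620 = 0.1151
cos(-12°) = 0.9781
sin(-12°) = -0.2079
Real = 0.1151*0.9781 = 0.1126
Imag = 0.1151*(-0.2079) = -0.0239

0.1126 - 0.0239i


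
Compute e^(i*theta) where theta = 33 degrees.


cos(33°) = 0.8387
sin(33°) = 0.5446

e^(i*33°) = 0.8387 + 0.5446i


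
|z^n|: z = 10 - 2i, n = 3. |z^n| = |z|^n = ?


|z| = sqrt(100+4) = sqrt(104) = 10.1980
|z^3| = |z|^3 = (sqrt(104))^3 = 104*sqrt(104)

|z^3| = 104*sqrt(104) ≈ 1060.5961


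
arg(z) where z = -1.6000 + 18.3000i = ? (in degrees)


Re = -1.6, Im = 18.3
arg = atan2(18.3, -1.6) = 94.9968 degrees

arg(z) = 94.9968 degrees


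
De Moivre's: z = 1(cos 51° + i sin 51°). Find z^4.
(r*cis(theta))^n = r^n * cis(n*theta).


r^4 = 1^4 = 1
n*theta = 4*51° = 204° = 204° (mod 360)
a = 1*cos(204°) = -0.9135
b = 1*sin(204°) = -0.4067

1 cis(204°) = -0.9135 - 0.4067i


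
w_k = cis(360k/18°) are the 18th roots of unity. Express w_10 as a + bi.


Angle = 360*10/18 = 200°
a = cos(200°) = -0.9397
b = sin(200°) = -0.3420

-0.9397 - 0.3420i


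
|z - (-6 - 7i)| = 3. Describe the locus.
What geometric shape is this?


|z - z0| = r is a circle with center z0 and radius r.
Center = (-6, -7), radius = 3

Circle with center (-6, -7) and radius 3


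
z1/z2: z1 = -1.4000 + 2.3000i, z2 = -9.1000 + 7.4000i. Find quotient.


Conjugate of z2 = -9.1000 - 7.4000i
Numerator: (-1.4000 + 2.3000i)(-9.1000 - 7.4000i) = 29.7600 - 10.5700i
Denominator: (-9.1)^2 + 7.4^2 = 137.57
Result = (29.7600 - 10.5700i)/137.57

0.2163 - 0.0768i


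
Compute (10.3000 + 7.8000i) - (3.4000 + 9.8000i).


Real: 10.3 - 3.4 = 6.9
Imag: 7.8 - 9.8 = -2

6.9000 - 2.0000i


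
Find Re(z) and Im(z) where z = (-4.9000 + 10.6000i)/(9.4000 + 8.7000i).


Multiply by conjugate: (-4.9000 + 10.6000i)(9.4000 - 8.7000i) / (9.4^2 + 8.7^2)
Numerator real = -4.9*9.4 + 10.6*8.7 = 46.16
Numerator imag = 10.6*9.4 - (-4.9)*8.7 = 142.27
Denominator = 164.05
Re(z) = 46.16/164.05 = 0.2814
Im(z) = 142.27/164.05 = 0.8672

Re(z) = 0.2814, Im(z) = 0.8672


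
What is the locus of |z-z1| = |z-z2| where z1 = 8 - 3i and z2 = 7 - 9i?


Equal distances means the locus is the perpendicular bisector of z1 and z2.
Midpoint = ((8+7)/2, (-3+(-9))/2) = (7.5000, -6.0000)

Perpendicular bisector through (7.5000, -6.0000)


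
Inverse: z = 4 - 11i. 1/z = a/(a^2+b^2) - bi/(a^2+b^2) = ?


|z|^2 = 16+121 = 137
1/z = (4 + 11i)/137

1/z = 0.0292 + 0.0803i


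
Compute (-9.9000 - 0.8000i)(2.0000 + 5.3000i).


Real = -9.9*2 - (-0.8)*5.3 = -19.8 - (-4.24) = -15.56
Imag = -9.9*5.3 + 2*(-0.8) = -52.47 - (1.6) = -54.07

-15.5600 - 54.0700i


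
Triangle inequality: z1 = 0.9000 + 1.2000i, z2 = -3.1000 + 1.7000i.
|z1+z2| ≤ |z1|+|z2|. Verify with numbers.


|z1| = sqrt(0.9^2 + 1.2^2) = sqrt(2.25) = 1.5000
|z2| = sqrt((-3.1)^2 + 1.7^2) = sqrt(12.5) = 3.5355
z1+z2 = -2.2000 + 2.9000i
|z1+z2| = sqrt(13.25) = 3.6401
|z1|+|z2| = 1.5000 + 3.5355 = 5.0355

|z1+z2| = 3.6401 ≤ |z1|+|z2| = 5.0355 (verified)


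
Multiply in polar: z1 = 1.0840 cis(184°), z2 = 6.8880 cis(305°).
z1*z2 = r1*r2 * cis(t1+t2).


r = 1.0840 * 6.8880 = 7.4666
theta = 184° + 305° = 489° = 129° (mod 360)

7.4666 cis(129°)


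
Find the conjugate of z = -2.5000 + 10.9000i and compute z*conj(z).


z_bar = -2.5000 - 10.9000i
z*z_bar = (-2.5)^2 + 10.9^2 = 6.25 + 118.81 = 125.06

z_bar = -2.5000 - 10.9000i, z*z_bar = 125.06


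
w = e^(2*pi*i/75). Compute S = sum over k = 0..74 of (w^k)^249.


The roots are w_k = w^k with w = e^(2*pi*i/75), and (w^k)^249 = (w^249)^k.
So S = 1 + u + u^2 + ... + u^(74) with u = w^249.
249 = 3*75 + 24, so 249 is not a multiple of 75: u = (w^75)^3 * w^24 = w^24 ≠ 1 (w is a primitive 75th root), while u^75 = (w^75)^249 = 1.
Geometric series: S = (1 - u^75)/(1 - u) = (1 - 1)/(1 - u) = 0

S = 0


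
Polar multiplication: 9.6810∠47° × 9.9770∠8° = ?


r = 9.6810 * 9.9770 = 96.5873
theta = 47° + 8° = 55° = 55° (mod 360)

96.5873 cis(55°)


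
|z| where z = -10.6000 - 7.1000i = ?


|z| = sqrt((-10.6)^2 + (-7.1)^2) = sqrt(112.36 + 50.41) = sqrt(162.77) = 12.7581

|z| = 12.7581


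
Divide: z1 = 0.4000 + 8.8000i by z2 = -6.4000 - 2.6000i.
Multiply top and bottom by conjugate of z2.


Conjugate of z2 = -6.4000 + 2.6000i
Numerator: (0.4000 + 8.8000i)(-6.4000 + 2.6000i) = -25.4400 - 55.2800i
Denominator: (-6.4)^2 + (-2.6)^2 = 47.72
Result = (-25.4400 - 55.2800i)/47.72

-0.5331 - 1.1584i


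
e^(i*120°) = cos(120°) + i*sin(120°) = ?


cos(120°) = -0.5000
sin(120°) = 0.8660

e^(i*120°) = -0.5000 + 0.8660i


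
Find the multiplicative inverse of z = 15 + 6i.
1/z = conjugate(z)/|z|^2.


|z|^2 = 225+36 = 261
1/z = (15 - 6i)/261

1/z = 0.0575 - 0.0230i


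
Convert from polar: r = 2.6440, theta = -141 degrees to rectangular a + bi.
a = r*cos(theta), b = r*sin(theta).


a = 2.6440*cos(-141°) = 2.6440*(-0.77715) = -2.0548
b = 2.6440*sin(-141°) = 2.6440*(-0.6293) = -1.6639

-2.0548 - 1.6639i


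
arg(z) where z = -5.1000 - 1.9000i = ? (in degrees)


Re = -5.1, Im = -1.9
arg = atan2(-1.9, -5.1) = -159.5672 degrees

arg(z) = -159.5672 degrees


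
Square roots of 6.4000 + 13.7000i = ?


|z| = sqrt(40.96+187.69) = 15.1212
sqrt((|z|+a)/2) = sqrt((15.1212+6.4)/2) = sqrt(10.7606) = 3.2803
sqrt((|z|-a)/2) = sqrt((15.1212-6.4)/2) = sqrt(4.3606) = 2.0882

±(3.2803 + 2.0882i) i.e. 3.2803 + 2.0882i and -3.2803 - 2.0882i


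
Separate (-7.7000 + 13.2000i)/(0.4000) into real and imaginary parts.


Multiply by conjugate: (-7.7000 + 13.2000i)(0.4000) / (0.4^2 + 0^2)
Numerator real = -7.7*0.4 + 13.2*0 = -3.08
Numerator imag = 13.2*0.4 - (-7.7)*0 = 5.28
Denominator = 0.16
Re(z) = -3.08/0.16 = -19.2500
Im(z) = 5.28/0.16 = 33.0000

Re(z) = -19.2500, Im(z) = 33.0000


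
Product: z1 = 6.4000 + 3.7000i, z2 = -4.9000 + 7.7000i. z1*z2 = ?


Real = 6.4*(-4.9) - 3.7*7.7 = -31.36 - 28.49 = -59.85
Imag = 6.4*7.7 - (4.9)*3.7 = 49.28 - (18.13) = 31.15

-59.8500 + 31.1500i


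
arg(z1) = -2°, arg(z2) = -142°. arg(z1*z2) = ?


arg(z1*z2) = -2° - 142° = -144°
Normalized to (-180°, 180°]: -144°

-144°


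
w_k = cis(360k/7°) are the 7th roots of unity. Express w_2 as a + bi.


Angle = 360*2/7 = 102.8571°
a = cos(102.8571°) = -0.2225
b = sin(102.8571°) = 0.9749

-0.2225 + 0.9749i


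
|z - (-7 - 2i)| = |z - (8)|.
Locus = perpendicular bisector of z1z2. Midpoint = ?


Equal distances means the locus is the perpendicular bisector of z1 and z2.
Midpoint = ((-7+8)/2, (-2+0)/2) = (0.5000, -1.0000)

Perpendicular bisector through (0.5000, -1.0000)


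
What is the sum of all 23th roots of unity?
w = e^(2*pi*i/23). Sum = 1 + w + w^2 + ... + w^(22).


The sum of all 23th roots of unity is 0.
Geometric series: (1 - w^23)/(1 - w) = (1-1)/(1-w) = 0 since w^23 = 1, w ≠ 1.
Alternatively: coefficient of z^22 in z^23 - 1 is 0.

0


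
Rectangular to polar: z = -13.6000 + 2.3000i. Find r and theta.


r = sqrt(184.96+5.29) = sqrt(190.25) = 13.7931
theta = atan2(2.3, -13.6) = 170.4011 degrees

r = 13.7931, theta = 170.4011 degrees


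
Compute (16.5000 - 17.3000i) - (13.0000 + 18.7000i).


Real: 16.5 - 13 = 3.5
Imag: -17.3 - 18.7 = -36

3.5000 - 36.0000i


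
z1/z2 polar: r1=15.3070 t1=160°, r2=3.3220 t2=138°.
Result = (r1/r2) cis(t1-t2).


r = 15.3070 / 3.3220 = 4.6078
theta = 160° - 138° = 22° = 22° (mod 360)

4.6078 cis(22°)


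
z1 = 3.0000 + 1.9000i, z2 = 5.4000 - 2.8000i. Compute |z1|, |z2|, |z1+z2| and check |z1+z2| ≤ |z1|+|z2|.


|z1| = sqrt(3^2 + 1.9^2) = sqrt(12.61) = 3.5511
|z2| = sqrt(5.4^2 + (-2.8)^2) = sqrt(37) = 6.0828
z1+z2 = 8.4000 - 0.9000i
|z1+z2| = sqrt(71.37) = 8.4481
|z1|+|z2| = 3.5511 + 6.0828 = 9.6339

|z1+z2| = 8.4481 ≤ |z1|+|z2| = 9.6339 (verified)


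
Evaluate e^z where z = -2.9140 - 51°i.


e^-2.9140 = 0.05426
cos(-51°) = 0.6293
sin(-51°) = -0.7771
Real = 0.05426*0.6293 = 0.0341
Imag = 0.05426*(-0.7771) = -0.0422

0.0341 - 0.0422i


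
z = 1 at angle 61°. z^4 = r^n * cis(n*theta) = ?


r^4 = 1^4 = 1
n*theta = 4*61° = 244° = 244° (mod 360)
a = 1*cos(244°) = -0.4384
b = 1*sin(244°) = -0.8988

1 cis(244°) = -0.4384 - 0.8988i


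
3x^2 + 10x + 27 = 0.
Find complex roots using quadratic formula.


disc = 10^2 - 4*3*27 = 100 - 324 = -224
sqrt(|disc|) = sqrt(224) = 14.9666
Real part = -10/(2*3) = -1.6667
Imag part = 14.9666/(2*3) = 2.4944

-1.6667 ± 2.4944i


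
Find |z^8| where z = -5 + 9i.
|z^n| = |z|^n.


|z| = sqrt(25+81) = sqrt(106) = 10.2956
|z^8| = |z|^8 = (sqrt(106))^8 = 106^4 = 126247696

|z^8| = 126247696


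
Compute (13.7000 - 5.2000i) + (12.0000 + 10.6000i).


Real: 13.7 + 12 = 25.7
Imag: -5.2 + 10.6 = 5.4

25.7000 + 5.4000i


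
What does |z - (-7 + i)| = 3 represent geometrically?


|z - z0| = r is a circle with center z0 and radius r.
Center = (-7, 1), radius = 3

Circle with center (-7, 1) and radius 3


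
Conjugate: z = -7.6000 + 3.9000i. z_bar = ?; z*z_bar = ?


z_bar = -7.6000 - 3.9000i
z*z_bar = (-7.6)^2 + 3.9^2 = 57.76 + 15.21 = 72.97

z_bar = -7.6000 - 3.9000i, z*z_bar = 72.97


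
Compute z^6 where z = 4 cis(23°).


r^6 = 4^6 = 4096
n*theta = 6*23° = 138° = 138° (mod 360)
a = 4096*cos(138°) = -3043.9212
b = 4096*sin(138°) = 2740.7590

4096 cis(138°) = -3043.9212 + 2740.7590i


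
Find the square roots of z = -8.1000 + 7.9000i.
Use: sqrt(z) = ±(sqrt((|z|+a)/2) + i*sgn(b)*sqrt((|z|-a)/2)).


|z| = sqrt(65.61+62.41) = 11.3146
sqrt((|z|+a)/2) = sqrt((11.3146+(-8.1))/2) = sqrt(1.6073) = 1.2678
sqrt((|z|-a)/2) = sqrt((11.3146-(-8.1))/2) = sqrt(9.7073) = 3.1157

±(1.2678 + 3.1157i) i.e. 1.2678 + 3.1157i and -1.2678 - 3.1157i


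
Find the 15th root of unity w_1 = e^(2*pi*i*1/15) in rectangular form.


Angle = 360*1/15 = 24°
a = cos(24°) = 0.9135
b = sin(24°) = 0.4067

0.9135 + 0.4067i


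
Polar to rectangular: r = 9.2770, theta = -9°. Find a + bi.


a = 9.2770*cos(-9°) = 9.2770*0.98769 = 9.1628
b = 9.2770*sin(-9°) = 9.2770*(-0.15643) = -1.4512

9.1628 - 1.4512i


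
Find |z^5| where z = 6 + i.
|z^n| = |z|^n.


|z| = sqrt(36+1) = sqrt(37) = 6.0828
|z^5| = |z|^5 = (sqrt(37))^5 = 37^2 * sqrt(37) = 1369*sqrt(37)

|z^5| = 1369*sqrt(37) ≈ 8327.3019


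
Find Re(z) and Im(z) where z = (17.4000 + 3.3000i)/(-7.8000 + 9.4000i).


Multiply by conjugate: (17.4000 + 3.3000i)(-7.8000 - 9.4000i) / ((-7.8)^2 + 9.4^2)
Numerator real = 17.4*(-7.8) + 3.3*9.4 = -104.7
Numerator imag = 3.3*(-7.8) - 17.4*9.4 = -189.3
Denominator = 149.2
Re(z) = -104.7/149.2 = -0.7017
Im(z) = -189.3/149.2 = -1.2688

Re(z) = -0.7017, Im(z) = -1.2688


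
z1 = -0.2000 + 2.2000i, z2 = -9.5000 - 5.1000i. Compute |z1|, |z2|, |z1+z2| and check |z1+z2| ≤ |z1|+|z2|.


|z1| = sqrt((-0.2)^2 + 2.2^2) = sqrt(4.88) = 2.2091
|z2| = sqrt((-9.5)^2 + (-5.1)^2) = sqrt(116.26) = 10.7824
z1+z2 = -9.7000 - 2.9000i
|z1+z2| = sqrt(102.5) = 10.1242
|z1|+|z2| = 2.2091 + 10.7824 = 12.9915

|z1+z2| = 10.1242 ≤ |z1|+|z2| = 12.9915 (verified)


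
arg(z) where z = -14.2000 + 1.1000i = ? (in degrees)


Re = -14.2, Im = 1.1
arg = atan2(1.1, -14.2) = 175.5704 degrees

arg(z) = 175.5704 degrees


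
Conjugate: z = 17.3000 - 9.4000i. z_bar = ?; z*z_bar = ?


z_bar = 17.3000 + 9.4000i
z*z_bar = 17.3^2 + (-9.4)^2 = 299.29 + 88.36 = 387.65

z_bar = 17.3000 + 9.4000i, z*z_bar = 387.65


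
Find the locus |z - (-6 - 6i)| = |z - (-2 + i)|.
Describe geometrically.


Equal distances means the locus is the perpendicular bisector of z1 and z2.
Midpoint = ((-6+(-2))/2, (-6+1)/2) = (-4.0000, -2.5000)

Perpendicular bisector through (-4.0000, -2.5000)


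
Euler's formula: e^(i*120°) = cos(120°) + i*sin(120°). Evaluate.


cos(120°) = -0.5000
sin(120°) = 0.8660

e^(i*120°) = -0.5000 + 0.8660i


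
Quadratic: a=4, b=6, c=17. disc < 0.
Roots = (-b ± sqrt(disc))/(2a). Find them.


disc = 6^2 - 4*4*17 = 36 - 272 = -236
sqrt(|disc|) = sqrt(236) = 15.3623
Real part = -6/(2*4) = -0.7500
Imag part = 15.3623/(2*4) = 1.9203

-0.7500 ± 1.9203i


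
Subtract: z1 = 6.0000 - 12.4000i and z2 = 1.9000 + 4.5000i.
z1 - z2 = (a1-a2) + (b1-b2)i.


Real: 6 - 1.9 = 4.1
Imag: -12.4 - 4.5 = -16.9

4.1000 - 16.9000i


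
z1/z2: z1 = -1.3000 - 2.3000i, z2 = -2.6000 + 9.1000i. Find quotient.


Conjugate of z2 = -2.6000 - 9.1000i
Numerator: (-1.3000 - 2.3000i)(-2.6000 - 9.1000i) = -17.5500 + 17.8100i
Denominator: (-2.6)^2 + 9.1^2 = 89.57
Result = (-17.5500 + 17.8100i)/89.57

-0.1959 + 0.1988i


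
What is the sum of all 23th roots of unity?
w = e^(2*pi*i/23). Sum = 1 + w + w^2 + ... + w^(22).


The sum of all 23th roots of unity is 0.
Geometric series: (1 - w^23)/(1 - w) = (1-1)/(1-w) = 0 since w^23 = 1, w ≠ 1.
Alternatively: coefficient of z^22 in z^23 - 1 is 0.

0


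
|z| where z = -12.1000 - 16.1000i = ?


|z| = sqrt((-12.1)^2 + (-16.1)^2) = sqrt(146.41 + 259.21) = sqrt(405.62) = 20.1400

|z| = 20.1400


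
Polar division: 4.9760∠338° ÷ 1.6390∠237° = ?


r = 4.9760 / 1.6390 = 3.0360
theta = 338° - 237° = 101° = 101° (mod 360)

3.0360 cis(101°)


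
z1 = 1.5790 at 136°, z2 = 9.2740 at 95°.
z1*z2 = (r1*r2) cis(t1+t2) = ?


r = 1.5790 * 9.2740 = 14.6436
theta = 136° + 95° = 231° = 231° (mod 360)

14.6436 cis(231°)


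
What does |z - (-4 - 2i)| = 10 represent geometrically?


|z - z0| = r is a circle with center z0 and radius r.
Center = (-4, -2), radius = 10

Circle with center (-4, -2) and radius 10


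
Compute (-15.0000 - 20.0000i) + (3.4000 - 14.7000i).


Real: -15 + 3.4 = -11.6
Imag: -20 - 14.7 = -34.7

-11.6000 - 34.7000i


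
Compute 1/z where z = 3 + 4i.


|z|^2 = 9+16 = 25
1/z = (3 - 4i)/25

1/z = 0.1200 - 0.1600i


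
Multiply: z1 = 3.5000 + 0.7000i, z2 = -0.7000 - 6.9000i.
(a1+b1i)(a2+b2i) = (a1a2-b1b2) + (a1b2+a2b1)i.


Real = 3.5*(-0.7) - 0.7*(-6.9) = -2.45 - (-4.83) = 2.38
Imag = 3.5*(-6.9) - (0.7)*0.7 = -24.15 - (0.49) = -24.64

2.3800 - 24.6400i


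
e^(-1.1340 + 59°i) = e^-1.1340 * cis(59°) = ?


e^-1.1340 = 0.3217
cos(59°) = 0.515
sin(59°) = 0.8572
Real = 0.3217*0.515 = 0.1657
Imag = 0.3217*0.8572 = 0.2758

0.1657 + 0.2758i


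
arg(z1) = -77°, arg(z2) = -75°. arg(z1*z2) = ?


arg(z1*z2) = -77° - 75° = -152°
Normalized to (-180°, 180°]: -152°

-152°


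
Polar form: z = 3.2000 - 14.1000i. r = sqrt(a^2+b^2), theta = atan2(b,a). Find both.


r = sqrt(10.24+198.81) = sqrt(209.05) = 14.4586
theta = atan2(-14.1, 3.2) = -77.2133 degrees

r = 14.4586, theta = -77.2133 degrees


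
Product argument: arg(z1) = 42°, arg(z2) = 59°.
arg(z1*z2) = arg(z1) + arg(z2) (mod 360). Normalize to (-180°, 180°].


arg(z1*z2) = 42° + 59° = 101°
Normalized to (-180°, 180°]: 101°

101°


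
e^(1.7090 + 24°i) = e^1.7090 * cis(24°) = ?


e^1.7090 = 5.5234
cos(24°) = 0.91355
sin(24°) = 0.40674
Real = 5.5234*0.91355 = 5.0459
Imag = 5.5234*0.40674 = 2.2466

5.0459 + 2.2466i


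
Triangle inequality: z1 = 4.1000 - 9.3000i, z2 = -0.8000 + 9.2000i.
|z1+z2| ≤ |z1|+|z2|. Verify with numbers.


|z1| = sqrt(4.1^2 + (-9.3)^2) = sqrt(103.3) = 10.1637
|z2| = sqrt((-0.8)^2 + 9.2^2) = sqrt(85.28) = 9.2347
z1+z2 = 3.3000 - 0.1000i
|z1+z2| = sqrt(10.9) = 3.3015
|z1|+|z2| = 10.1637 + 9.2347 = 19.3984

|z1+z2| = 3.3015 ≤ |z1|+|z2| = 19.3984 (verified)


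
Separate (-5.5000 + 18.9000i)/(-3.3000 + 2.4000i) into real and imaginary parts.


Multiply by conjugate: (-5.5000 + 18.9000i)(-3.3000 - 2.4000i) / ((-3.3)^2 + 2.4^2)
Numerator real = -5.5*(-3.3) + 18.9*2.4 = 63.51
Numerator imag = 18.9*(-3.3) - (-5.5)*2.4 = -49.17
Denominator = 16.65
Re(z) = 63.51/16.65 = 3.8144
Im(z) = -49.17/16.65 = -2.9532

Re(z) = 3.8144, Im(z) = -2.9532


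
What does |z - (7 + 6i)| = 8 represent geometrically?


|z - z0| = r is a circle with center z0 and radius r.
Center = (7, 6), radius = 8

Circle with center (7, 6) and radius 8


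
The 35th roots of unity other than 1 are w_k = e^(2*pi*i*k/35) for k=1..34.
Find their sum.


With w = e^(2*pi*i/35), all 35 of the 35th roots of unity w^0 = 1, w, ..., w^(34) sum to 0: 1 + w + ... + w^(34) = (1 - w^35)/(1 - w) = 0 since w^35 = 1, w ≠ 1.
Removing the root 1: w + w^2 + ... + w^(34) = 0 - 1 = -1

Sum = -1


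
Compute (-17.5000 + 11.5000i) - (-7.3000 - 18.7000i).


Real: -17.5 + 7.3 = -10.2
Imag: 11.5 + 18.7 = 30.2

-10.2000 + 30.2000i


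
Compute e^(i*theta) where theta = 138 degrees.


cos(138°) = -0.7431
sin(138°) = 0.6691

e^(i*138°) = -0.7431 + 0.6691i


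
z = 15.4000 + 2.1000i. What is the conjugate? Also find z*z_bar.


z_bar = 15.4000 - 2.1000i
z*z_bar = 15.4^2 + 2.1^2 = 237.16 + 4.41 = 241.57

z_bar = 15.4000 - 2.1000i, z*z_bar = 241.57


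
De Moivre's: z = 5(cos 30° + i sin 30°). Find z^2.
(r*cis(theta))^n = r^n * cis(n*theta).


r^2 = 5^2 = 25
n*theta = 2*30° = 60° = 60° (mod 360)
a = 25*cos(60°) = 12.5000
b = 25*sin(60°) = 21.6506

25 cis(60°) = 12.5000 + 21.6506i


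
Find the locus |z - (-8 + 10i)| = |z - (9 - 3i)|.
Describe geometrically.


Equal distances means the locus is the perpendicular bisector of z1 and z2.
Midpoint = ((-8+9)/2, (10+(-3))/2) = (0.5000, 3.5000)

Perpendicular bisector through (0.5000, 3.5000)


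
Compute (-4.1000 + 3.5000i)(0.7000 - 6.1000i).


Real = -4.1*0.7 - 3.5*(-6.1) = -2.87 - (-21.35) = 18.48
Imag = -4.1*(-6.1) + 0.7*3.5 = 25.01 + 2.45 = 27.46

18.4800 + 27.4600i


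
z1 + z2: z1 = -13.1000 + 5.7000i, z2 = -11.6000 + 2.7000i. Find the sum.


Real: -13.1 - 11.6 = -24.7
Imag: 5.7 + 2.7 = 8.4

-24.7000 + 8.4000i


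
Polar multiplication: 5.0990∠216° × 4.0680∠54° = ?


r = 5.0990 * 4.0680 = 20.7427
theta = 216° + 54° = 270° = 270° (mod 360)

20.7427 cis(270°)


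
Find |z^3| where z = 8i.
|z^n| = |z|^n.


|z| = sqrt(0+64) = sqrt(64) = 8
|z^3| = |z|^3 = 8^3 = 512

|z^3| = 512


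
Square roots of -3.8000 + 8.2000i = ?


|z| = sqrt(14.44+67.24) = 9.0377
sqrt((|z|+a)/2) = sqrt((9.0377+(-3.8))/2) = sqrt(2.6188) = 1.6183
sqrt((|z|-a)/2) = sqrt((9.0377-(-3.8))/2) = sqrt(6.4188) = 2.5335

±(1.6183 + 2.5335i) i.e. 1.6183 + 2.5335i and -1.6183 - 2.5335i


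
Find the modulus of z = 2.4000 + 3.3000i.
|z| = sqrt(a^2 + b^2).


|z| = sqrt(2.4^2 + 3.3^2) = sqrt(5.76 + 10.89) = sqrt(16.65) = 4.0804

|z| = 4.0804


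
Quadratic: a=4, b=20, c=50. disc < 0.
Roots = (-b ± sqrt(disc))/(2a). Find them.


disc = 20^2 - 4*4*50 = 400 - 800 = -400
sqrt(|disc|) = sqrt(400) = 20.0000
Real part = -20/(2*4) = -2.5000
Imag part = 20.0000/(2*4) = 2.5000

-2.5000 ± 2.5000i


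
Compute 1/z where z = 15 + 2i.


|z|^2 = 225+4 = 229
1/z = (15 - 2i)/229

1/z = 0.0655 - 0.0087i


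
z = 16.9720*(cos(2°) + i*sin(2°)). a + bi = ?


a = 16.9720*cos(2°) = 16.9720*0.999391 = 16.9617
b = 16.9720*sin(2°) = 16.9720*0.0349 = 0.5923

16.9617 + 0.5923i


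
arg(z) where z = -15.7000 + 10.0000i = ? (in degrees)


Re = -15.7, Im = 10
arg = atan2(10, -15.7) = 147.5052 degrees

arg(z) = 147.5052 degrees


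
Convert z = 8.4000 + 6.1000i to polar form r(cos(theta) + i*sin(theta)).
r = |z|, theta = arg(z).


r = sqrt(70.56+37.21) = sqrt(107.77) = 10.3812
theta = atan2(6.1, 8.4) = 35.9868 degrees

r = 10.3812, theta = 35.9868 degrees


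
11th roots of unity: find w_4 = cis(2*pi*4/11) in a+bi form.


Angle = 360*4/11 = 130.9091°
a = cos(130.9091°) = -0.6549
b = sin(130.9091°) = 0.7557

-0.6549 + 0.7557i


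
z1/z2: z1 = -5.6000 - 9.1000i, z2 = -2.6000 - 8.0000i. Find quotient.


Conjugate of z2 = -2.6000 + 8.0000i
Numerator: (-5.6000 - 9.1000i)(-2.6000 + 8.0000i) = 87.3600 - 21.1400i
Denominator: (-2.6)^2 + (-8)^2 = 70.76
Result = (87.3600 - 21.1400i)/70.76

1.2346 - 0.2988i


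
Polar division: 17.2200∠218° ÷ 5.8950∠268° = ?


r = 17.2200 / 5.8950 = 2.9211
theta = 218° - 268° = -50° = 310° (mod 360)

2.9211 cis(310°)


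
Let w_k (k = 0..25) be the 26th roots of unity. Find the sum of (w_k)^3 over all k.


The roots are w_k = w^k with w = e^(2*pi*i/26), and (w^k)^3 = (w^3)^k.
So S = 1 + u + u^2 + ... + u^(25) with u = w^3.
3 = 0*26 + 3, so 3 is not a multiple of 26: u = w^3 ≠ 1 (w is a primitive 26th root), while u^26 = (w^26)^3 = 1.
Geometric series: S = (1 - u^26)/(1 - u) = (1 - 1)/(1 - u) = 0

S = 0


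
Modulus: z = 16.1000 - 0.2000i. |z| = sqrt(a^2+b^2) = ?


|z| = sqrt(16.1^2 + (-0.2)^2) = sqrt(259.21 + 0.04) = sqrt(259.25) = 16.1012

|z| = 16.1012


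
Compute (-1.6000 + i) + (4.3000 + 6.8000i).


Real: -1.6 + 4.3 = 2.7
Imag: 1 + 6.8 = 7.8

2.7000 + 7.8000i


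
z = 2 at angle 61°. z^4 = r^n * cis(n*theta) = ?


r^4 = 2^4 = 16
n*theta = 4*61° = 244° = 244° (mod 360)
a = 16*cos(244°) = -7.0139
b = 16*sin(244°) = -14.3807

16 cis(244°) = -7.0139 - 14.3807i


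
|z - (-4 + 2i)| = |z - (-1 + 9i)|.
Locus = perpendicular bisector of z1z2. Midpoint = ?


Equal distances means the locus is the perpendicular bisector of z1 and z2.
Midpoint = ((-4+(-1))/2, (2+9)/2) = (-2.5000, 5.5000)

Perpendicular bisector through (-2.5000, 5.5000)


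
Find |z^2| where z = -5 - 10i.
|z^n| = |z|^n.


|z| = sqrt(25+100) = sqrt(125) = 11.1803
|z^2| = |z|^2 = (sqrt(125))^2 = 125

|z^2| = 125


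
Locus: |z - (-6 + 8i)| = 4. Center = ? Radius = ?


|z - z0| = r is a circle with center z0 and radius r.
Center = (-6, 8), radius = 4

Circle with center (-6, 8) and radius 4


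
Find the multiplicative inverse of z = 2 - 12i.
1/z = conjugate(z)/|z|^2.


|z|^2 = 4+144 = 148
1/z = (2 + 12i)/148

1/z = 0.0135 + 0.0811i


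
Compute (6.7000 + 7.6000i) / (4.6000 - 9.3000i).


Conjugate of z2 = 4.6000 + 9.3000i
Numerator: (6.7000 + 7.6000i)(4.6000 + 9.3000i) = -39.8600 + 97.2700i
Denominator: 4.6^2 + (-9.3)^2 = 107.65
Result = (-39.8600 + 97.2700i)/107.65

-0.3703 + 0.9036i


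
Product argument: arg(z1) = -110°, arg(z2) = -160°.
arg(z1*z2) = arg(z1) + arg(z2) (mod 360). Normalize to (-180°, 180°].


arg(z1*z2) = -110° - 160° = -270°
Normalized to (-180°, 180°]: 90°

90°


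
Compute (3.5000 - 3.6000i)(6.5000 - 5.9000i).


Real = 3.5*6.5 - (-3.6)*(-5.9) = 22.75 - 21.24 = 1.51
Imag = 3.5*(-5.9) + 6.5*(-3.6) = -20.65 - (23.4) = -44.05

1.5100 - 44.0500i


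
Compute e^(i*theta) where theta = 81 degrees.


cos(81°) = 0.1564
sin(81°) = 0.9877

e^(i*81°) = 0.1564 + 0.9877i


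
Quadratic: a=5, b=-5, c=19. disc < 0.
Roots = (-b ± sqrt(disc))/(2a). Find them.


disc = (-5)^2 - 4*5*19 = 25 - 380 = -355
sqrt(|disc|) = sqrt(355) = 18.8414
Real part = 5/(2*5) = 0.5000
Imag part = 18.8414/(2*5) = 1.8841

0.5000 ± 1.8841i


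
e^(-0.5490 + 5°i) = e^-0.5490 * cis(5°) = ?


e^-0.5490 = 0.5775
cos(5°) = 0.9962
sin(5°) = 0.08716
Real = 0.5775*0.9962 = 0.5753
Imag = 0.5775*0.08716 = 0.0503

0.5753 + 0.0503i


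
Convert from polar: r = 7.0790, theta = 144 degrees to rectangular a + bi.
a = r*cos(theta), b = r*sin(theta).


a = 7.0790*cos(144°) = 7.0790*(-0.809017) = -5.7270
b = 7.0790*sin(144°) = 7.0790*0.587785 = 4.1609

-5.7270 + 4.1609i


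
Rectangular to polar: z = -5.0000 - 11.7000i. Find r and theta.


r = sqrt(25+136.89) = sqrt(161.89) = 12.7236
theta = atan2(-11.7, -5) = -113.1395 degrees

r = 12.7236, theta = -113.1395 degrees


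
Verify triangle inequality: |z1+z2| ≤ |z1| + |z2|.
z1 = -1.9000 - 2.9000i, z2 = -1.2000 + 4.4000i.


|z1| = sqrt((-1.9)^2 + (-2.9)^2) = sqrt(12.02) = 3.4670
|z2| = sqrt((-1.2)^2 + 4.4^2) = sqrt(20.8) = 4.5607
z1+z2 = -3.1000 + 1.5000i
|z1+z2| = sqrt(11.86) = 3.4438
|z1|+|z2| = 3.4670 + 4.5607 = 8.0277

|z1+z2| = 3.4438 ≤ |z1|+|z2| = 8.0277 (verified)
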